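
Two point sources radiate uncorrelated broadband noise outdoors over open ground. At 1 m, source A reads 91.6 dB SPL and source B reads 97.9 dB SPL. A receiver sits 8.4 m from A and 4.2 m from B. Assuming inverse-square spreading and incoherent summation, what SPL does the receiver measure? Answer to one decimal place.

85.7 dB SPL

At the listener: L_A = 91.6 − 20·log₁₀(8.4) = 73.11 dB; L_B = 97.9 − 20·log₁₀(4.2) = 85.44 dB.
Combined: 10·log₁₀(10^(73.11/10)+10^(85.44/10)) = 85.7 dB SPL.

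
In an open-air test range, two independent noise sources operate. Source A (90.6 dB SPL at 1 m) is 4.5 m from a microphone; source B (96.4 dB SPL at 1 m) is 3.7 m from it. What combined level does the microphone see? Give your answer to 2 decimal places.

85.75 dB SPL

At the listener: L_A = 90.6 − 20·log₁₀(4.5) = 77.536 dB; L_B = 96.4 − 20·log₁₀(3.7) = 85.036 dB.
Combined: 10·log₁₀(10^(77.536/10)+10^(85.036/10)) = 85.75 dB SPL.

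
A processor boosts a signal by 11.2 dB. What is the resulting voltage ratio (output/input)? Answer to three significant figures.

3.63

Voltage ratio = 10^(dB/20).
10^(11.2/20) = 10^(0.5600) = 3.63.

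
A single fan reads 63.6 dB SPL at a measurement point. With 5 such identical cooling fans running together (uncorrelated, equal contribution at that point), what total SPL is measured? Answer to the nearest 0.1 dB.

70.6 dB SPL

5 equal incoherent sources raise the level by 10·log₁₀(5) = 6.99 dB.
L_total = 63.6 + 6.99 = 70.6 dB SPL.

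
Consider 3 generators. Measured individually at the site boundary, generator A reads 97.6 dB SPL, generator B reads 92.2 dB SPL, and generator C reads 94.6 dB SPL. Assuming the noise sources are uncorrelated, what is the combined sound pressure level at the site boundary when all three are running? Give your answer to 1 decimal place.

100.1 dB SPL

Add the sources as powers (linear), then convert back to dB:
L_total = 10·log₁₀(10^(97.6/10) + 10^(92.2/10) + 10^(94.6/10)) = 10·log₁₀(10298000000) = 100.1 dB SPL.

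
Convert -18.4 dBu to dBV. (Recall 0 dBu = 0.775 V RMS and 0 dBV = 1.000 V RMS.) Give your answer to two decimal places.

The offset between the scales is 20·log₁₀(0.775/1.000) = −2.214 dB.
So dBV = -18.4 − 2.214 = -20.61 dBV.

-20.61 dBV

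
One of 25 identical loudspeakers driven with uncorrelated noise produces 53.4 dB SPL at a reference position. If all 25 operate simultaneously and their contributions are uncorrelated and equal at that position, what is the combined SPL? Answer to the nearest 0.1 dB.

67.4 dB SPL

25 equal incoherent sources raise the level by 10·log₁₀(25) = 13.98 dB.
L_total = 53.4 + 13.98 = 67.4 dB SPL.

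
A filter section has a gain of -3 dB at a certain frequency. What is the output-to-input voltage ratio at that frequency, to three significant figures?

0.708

Voltage ratio = 10^(dB/20).
10^(-3/20) = 10^(-0.1500) = 0.708.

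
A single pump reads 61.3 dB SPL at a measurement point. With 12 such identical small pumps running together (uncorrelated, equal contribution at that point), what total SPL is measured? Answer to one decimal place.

12 equal incoherent sources raise the level by 10·log₁₀(12) = 10.79 dB.
L_total = 61.3 + 10.79 = 72.1 dB SPL.

72.1 dB SPL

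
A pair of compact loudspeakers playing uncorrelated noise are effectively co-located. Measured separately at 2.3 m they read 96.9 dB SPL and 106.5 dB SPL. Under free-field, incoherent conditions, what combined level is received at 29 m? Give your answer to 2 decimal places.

Combined at 2.3 m: 10·log₁₀(10^(96.9/10)+10^(106.5/10)) = 106.952 dB SPL.
Then apply −20·log₁₀(29/2.3) = -22.013 dB → 84.94 dB SPL.

84.94 dB SPL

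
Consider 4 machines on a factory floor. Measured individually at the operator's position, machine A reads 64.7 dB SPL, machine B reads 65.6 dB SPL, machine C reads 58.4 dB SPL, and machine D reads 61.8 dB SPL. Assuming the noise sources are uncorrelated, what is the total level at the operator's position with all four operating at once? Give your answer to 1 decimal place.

Uncorrelated sources add in intensity (power), not in dB.
L_total = 10·log₁₀(10^(64.7/10) + 10^(65.6/10) + 10^(58.4/10) + 10^(61.8/10)) = 10·log₁₀(8787000) = 69.4 dB SPL.

69.4 dB SPL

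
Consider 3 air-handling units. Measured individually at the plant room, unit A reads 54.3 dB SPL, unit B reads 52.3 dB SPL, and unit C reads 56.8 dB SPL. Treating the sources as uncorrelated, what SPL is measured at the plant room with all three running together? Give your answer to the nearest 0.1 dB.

Add the sources as powers (linear), then convert back to dB:
L_total = 10·log₁₀(10^(54.3/10) + 10^(52.3/10) + 10^(56.8/10)) = 10·log₁₀(917600) = 59.6 dB SPL.

59.6 dB SPL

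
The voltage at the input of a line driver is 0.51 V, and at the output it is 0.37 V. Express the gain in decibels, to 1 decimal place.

-2.8 dB

Voltage ratio → dB uses the 20·log₁₀ form:
20·log₁₀(0.37/0.51) = 20·log₁₀(0.7255) = -2.8 dB.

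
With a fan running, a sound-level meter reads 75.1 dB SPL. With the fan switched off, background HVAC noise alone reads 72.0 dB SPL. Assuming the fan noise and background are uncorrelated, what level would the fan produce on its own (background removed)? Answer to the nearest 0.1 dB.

72.2 dB SPL

Subtract intensities: L_src = 10·log₁₀(10^(L_total/10) − 10^(L_bg/10)).
L_src = 10·log₁₀(10^(75.1/10) − 10^(72.0/10)) = 10·log₁₀(16510000) = 72.2 dB SPL.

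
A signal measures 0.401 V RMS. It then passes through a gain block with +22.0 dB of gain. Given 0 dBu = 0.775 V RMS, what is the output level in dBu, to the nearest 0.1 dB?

Input level: 20·log₁₀(0.401/0.775) = -5.72 dBu.
Output: -5.72 + 22.0 = +16.3 dBu.

+16.3 dBu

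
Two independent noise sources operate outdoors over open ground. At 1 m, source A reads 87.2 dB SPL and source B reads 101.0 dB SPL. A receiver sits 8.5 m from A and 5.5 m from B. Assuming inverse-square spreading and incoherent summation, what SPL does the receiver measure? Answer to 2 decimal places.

At the listener: L_A = 87.2 − 20·log₁₀(8.5) = 68.612 dB; L_B = 101.0 − 20·log₁₀(5.5) = 86.193 dB.
Combined: 10·log₁₀(10^(68.612/10)+10^(86.193/10)) = 86.27 dB SPL.

86.27 dB SPL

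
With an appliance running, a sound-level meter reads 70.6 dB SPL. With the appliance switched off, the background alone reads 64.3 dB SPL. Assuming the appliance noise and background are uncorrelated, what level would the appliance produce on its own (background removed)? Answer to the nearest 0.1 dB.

Remove the background by subtracting linear intensities:
L_src = 10·log₁₀(10^(70.6/10) − 10^(64.3/10)) = 10·log₁₀(8790000) = 69.4 dB SPL.

69.4 dB SPL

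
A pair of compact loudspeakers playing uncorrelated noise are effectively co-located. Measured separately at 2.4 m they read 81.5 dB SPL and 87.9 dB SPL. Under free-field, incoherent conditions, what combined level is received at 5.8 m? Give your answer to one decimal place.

81.1 dB SPL

Combined at 2.4 m: 10·log₁₀(10^(81.5/10)+10^(87.9/10)) = 88.80 dB SPL.
Then apply −20·log₁₀(5.8/2.4) = -7.66 dB → 81.1 dB SPL.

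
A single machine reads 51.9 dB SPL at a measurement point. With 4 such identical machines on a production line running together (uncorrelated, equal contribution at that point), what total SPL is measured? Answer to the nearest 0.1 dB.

4 equal incoherent sources raise the level by 10·log₁₀(4) = 6.02 dB.
L_total = 51.9 + 6.02 = 57.9 dB SPL.

57.9 dB SPL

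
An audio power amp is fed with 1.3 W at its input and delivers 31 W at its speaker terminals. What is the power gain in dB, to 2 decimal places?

13.77 dB

For a power ratio, dB = 10·log₁₀(P₂/P₁).
10·log₁₀(31/1.3) = 10·log₁₀(23.85) = 13.77 dB.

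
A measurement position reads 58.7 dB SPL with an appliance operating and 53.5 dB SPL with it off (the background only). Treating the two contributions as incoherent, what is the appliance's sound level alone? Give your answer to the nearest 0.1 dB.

57.1 dB SPL

Remove the background by subtracting linear intensities:
L_src = 10·log₁₀(10^(58.7/10) − 10^(53.5/10)) = 10·log₁₀(517400) = 57.1 dB SPL.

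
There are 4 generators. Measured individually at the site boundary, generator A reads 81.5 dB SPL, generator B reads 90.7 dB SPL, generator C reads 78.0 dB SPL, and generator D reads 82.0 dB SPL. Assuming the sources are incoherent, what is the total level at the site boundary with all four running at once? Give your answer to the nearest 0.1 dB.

91.9 dB SPL

Uncorrelated sources add in intensity (power), not in dB.
L_total = 10·log₁₀(10^(81.5/10) + 10^(90.7/10) + 10^(78.0/10) + 10^(82.0/10)) = 10·log₁₀(1538000000) = 91.9 dB SPL.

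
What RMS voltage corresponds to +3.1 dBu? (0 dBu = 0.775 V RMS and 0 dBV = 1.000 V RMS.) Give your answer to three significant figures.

V = 0.775 V × 10^(+3.1/20).
= 0.775 × 1.429 = 1.11 V.

1.11 V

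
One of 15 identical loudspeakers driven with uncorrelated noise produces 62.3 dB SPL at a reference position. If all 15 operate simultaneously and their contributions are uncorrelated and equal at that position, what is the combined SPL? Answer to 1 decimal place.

15 equal incoherent sources raise the level by 10·log₁₀(15) = 11.76 dB.
L_total = 62.3 + 11.76 = 74.1 dB SPL.

74.1 dB SPL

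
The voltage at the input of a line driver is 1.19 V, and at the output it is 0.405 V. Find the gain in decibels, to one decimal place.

-9.4 dB

Voltage ratio → dB uses the 20·log₁₀ form:
20·log₁₀(0.405/1.19) = 20·log₁₀(0.3403) = -9.4 dB.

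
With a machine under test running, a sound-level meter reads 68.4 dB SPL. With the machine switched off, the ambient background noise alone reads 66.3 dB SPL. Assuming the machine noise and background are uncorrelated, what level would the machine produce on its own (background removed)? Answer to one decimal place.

Background correction is a power subtraction:
L_src = 10·log₁₀(10^(68.4/10) − 10^(66.3/10)) = 10·log₁₀(2653000) = 64.2 dB SPL.

64.2 dB SPL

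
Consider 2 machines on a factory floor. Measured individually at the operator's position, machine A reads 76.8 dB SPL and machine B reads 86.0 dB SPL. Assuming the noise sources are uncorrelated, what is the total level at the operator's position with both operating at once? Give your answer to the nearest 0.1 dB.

Uncorrelated sources add in intensity (power), not in dB.
L_total = 10·log₁₀(10^(76.8/10) + 10^(86.0/10)) = 10·log₁₀(446000000) = 86.5 dB SPL.

86.5 dB SPL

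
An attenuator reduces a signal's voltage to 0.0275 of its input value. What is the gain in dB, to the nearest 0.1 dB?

-31.2 dB

For a voltage ratio, dB = 20·log₁₀(V₂/V₁).
20·log₁₀(0.0275) = -31.2 dB.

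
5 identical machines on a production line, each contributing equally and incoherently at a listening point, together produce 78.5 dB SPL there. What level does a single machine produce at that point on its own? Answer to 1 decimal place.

5 equal incoherent sources add 10·log₁₀(5) = 6.99 dB over one source.
L_one = 78.5 − 6.99 = 71.5 dB SPL.

71.5 dB SPL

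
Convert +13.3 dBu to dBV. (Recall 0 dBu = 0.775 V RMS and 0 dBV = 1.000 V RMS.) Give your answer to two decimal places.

The offset between the scales is 20·log₁₀(0.775/1.000) = −2.214 dB.
So dBV = +13.3 − 2.214 = +11.09 dBV.

+11.09 dBV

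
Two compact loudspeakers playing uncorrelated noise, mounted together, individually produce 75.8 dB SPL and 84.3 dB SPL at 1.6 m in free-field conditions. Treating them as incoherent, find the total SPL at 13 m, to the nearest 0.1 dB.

66.7 dB SPL

Combined at 1.6 m: 10·log₁₀(10^(75.8/10)+10^(84.3/10)) = 84.87 dB SPL.
Then apply −20·log₁₀(13/1.6) = -18.20 dB → 66.7 dB SPL.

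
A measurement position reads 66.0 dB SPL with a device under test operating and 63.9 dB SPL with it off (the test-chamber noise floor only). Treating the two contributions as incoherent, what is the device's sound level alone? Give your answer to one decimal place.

61.8 dB SPL

Remove the background by subtracting linear intensities:
L_src = 10·log₁₀(10^(66.0/10) − 10^(63.9/10)) = 10·log₁₀(1526000) = 61.8 dB SPL.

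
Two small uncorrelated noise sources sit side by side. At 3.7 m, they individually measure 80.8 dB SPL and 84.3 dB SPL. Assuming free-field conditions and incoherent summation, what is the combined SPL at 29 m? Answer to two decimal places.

68.02 dB SPL

Combined at 3.7 m: 10·log₁₀(10^(80.8/10)+10^(84.3/10)) = 85.904 dB SPL.
Then apply −20·log₁₀(29/3.7) = -17.884 dB → 68.02 dB SPL.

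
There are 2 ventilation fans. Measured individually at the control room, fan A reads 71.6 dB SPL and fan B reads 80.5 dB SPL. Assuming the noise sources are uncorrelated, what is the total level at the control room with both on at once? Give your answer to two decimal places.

81.03 dB SPL

Add the sources as powers (linear), then convert back to dB:
L_total = 10·log₁₀(10^(71.6/10) + 10^(80.5/10)) = 10·log₁₀(126700000) = 81.03 dB SPL.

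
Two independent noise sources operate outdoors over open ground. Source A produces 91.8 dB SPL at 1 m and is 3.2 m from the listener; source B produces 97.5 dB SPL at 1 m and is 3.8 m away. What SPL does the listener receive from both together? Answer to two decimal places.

87.30 dB SPL

At the listener: L_A = 91.8 − 20·log₁₀(3.2) = 81.697 dB; L_B = 97.5 − 20·log₁₀(3.8) = 85.904 dB.
Combined: 10·log₁₀(10^(81.697/10)+10^(85.904/10)) = 87.30 dB SPL.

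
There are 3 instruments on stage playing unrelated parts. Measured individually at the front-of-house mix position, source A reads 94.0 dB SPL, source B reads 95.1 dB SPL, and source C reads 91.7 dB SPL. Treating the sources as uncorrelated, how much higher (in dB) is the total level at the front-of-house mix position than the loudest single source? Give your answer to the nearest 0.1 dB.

3.5 dB

Add the sources as powers (linear), then convert back to dB:
L_total = 10·log₁₀(10^(94.0/10) + 10^(95.1/10) + 10^(91.7/10)) = 98.59 dB SPL.
Excess over the loudest (95.1 dB): 98.59 − 95.1 = 3.5 dB.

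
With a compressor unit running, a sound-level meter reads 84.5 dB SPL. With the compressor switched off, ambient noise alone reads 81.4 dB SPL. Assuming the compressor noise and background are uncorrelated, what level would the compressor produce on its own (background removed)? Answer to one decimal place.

81.6 dB SPL

Background correction is a power subtraction:
L_src = 10·log₁₀(10^(84.5/10) − 10^(81.4/10)) = 10·log₁₀(143800000) = 81.6 dB SPL.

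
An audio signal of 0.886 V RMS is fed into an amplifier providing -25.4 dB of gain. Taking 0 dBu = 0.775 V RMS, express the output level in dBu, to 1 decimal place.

Input level: 20·log₁₀(0.886/0.775) = 1.16 dBu.
Output: 1.16 − 25.4 = -24.2 dBu.

-24.2 dBu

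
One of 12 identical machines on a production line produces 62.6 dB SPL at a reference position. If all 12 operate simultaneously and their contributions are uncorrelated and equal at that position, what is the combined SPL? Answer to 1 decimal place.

73.4 dB SPL

12 equal incoherent sources raise the level by 10·log₁₀(12) = 10.79 dB.
L_total = 62.6 + 10.79 = 73.4 dB SPL.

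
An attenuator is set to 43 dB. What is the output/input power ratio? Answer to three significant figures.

Power ratio = 10^(dB/10).
10^(-43/10) = 10^(-4.300) = 0.0000501.

0.0000501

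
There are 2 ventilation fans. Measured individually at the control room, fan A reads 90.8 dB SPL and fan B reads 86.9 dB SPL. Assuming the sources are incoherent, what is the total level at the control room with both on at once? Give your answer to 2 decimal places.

92.28 dB SPL

Add the sources as powers (linear), then convert back to dB:
L_total = 10·log₁₀(10^(90.8/10) + 10^(86.9/10)) = 10·log₁₀(1692000000) = 92.28 dB SPL.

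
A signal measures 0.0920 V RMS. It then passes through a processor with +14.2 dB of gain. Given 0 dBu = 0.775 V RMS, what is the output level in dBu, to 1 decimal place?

Input level: 20·log₁₀(0.0920/0.775) = -18.51 dBu.
Output: -18.51 + 14.2 = -4.3 dBu.

-4.3 dBu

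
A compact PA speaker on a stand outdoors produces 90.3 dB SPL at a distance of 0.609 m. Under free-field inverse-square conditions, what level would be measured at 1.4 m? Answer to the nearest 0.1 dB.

83.1 dB SPL

Inverse-square spreading gives ΔL = −20·log₁₀(d₂/d₁).
ΔL = −20·log₁₀(1.4/0.609) = -7.23 dB, so L₂ = 90.3 + (-7.23) = 83.1 dB SPL.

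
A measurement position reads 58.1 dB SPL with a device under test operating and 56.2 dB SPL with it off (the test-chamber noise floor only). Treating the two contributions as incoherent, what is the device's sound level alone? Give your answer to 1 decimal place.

53.6 dB SPL

Subtract intensities: L_src = 10·log₁₀(10^(L_total/10) − 10^(L_bg/10)).
L_src = 10·log₁₀(10^(58.1/10) − 10^(56.2/10)) = 10·log₁₀(228800) = 53.6 dB SPL.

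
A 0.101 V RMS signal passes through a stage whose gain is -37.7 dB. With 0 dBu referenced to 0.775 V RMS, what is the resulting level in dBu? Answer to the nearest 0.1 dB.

-55.4 dBu

Input level: 20·log₁₀(0.101/0.775) = -17.70 dBu.
Output: -17.70 − 37.7 = -55.4 dBu.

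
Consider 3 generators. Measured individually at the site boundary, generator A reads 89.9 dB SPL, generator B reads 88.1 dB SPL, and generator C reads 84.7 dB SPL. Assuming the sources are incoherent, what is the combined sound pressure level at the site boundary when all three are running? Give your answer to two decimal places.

Uncorrelated sources add in intensity (power), not in dB.
L_total = 10·log₁₀(10^(89.9/10) + 10^(88.1/10) + 10^(84.7/10)) = 10·log₁₀(1918000000) = 92.83 dB SPL.

92.83 dB SPL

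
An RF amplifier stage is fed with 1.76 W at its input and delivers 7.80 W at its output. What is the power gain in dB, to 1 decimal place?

For a power ratio, dB = 10·log₁₀(P₂/P₁).
10·log₁₀(7.80/1.76) = 10·log₁₀(4.432) = 6.5 dB.

6.5 dB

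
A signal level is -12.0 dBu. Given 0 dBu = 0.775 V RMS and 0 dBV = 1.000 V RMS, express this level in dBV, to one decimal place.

The offset between the scales is 20·log₁₀(0.775/1.000) = −2.214 dB.
So dBV = -12.0 − 2.214 = -14.2 dBV.

-14.2 dBV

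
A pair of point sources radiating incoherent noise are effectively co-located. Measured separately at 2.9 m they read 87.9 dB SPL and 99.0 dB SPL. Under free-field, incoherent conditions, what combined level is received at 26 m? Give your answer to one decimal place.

Combined at 2.9 m: 10·log₁₀(10^(87.9/10)+10^(99.0/10)) = 99.32 dB SPL.
Then apply −20·log₁₀(26/2.9) = -19.05 dB → 80.3 dB SPL.

80.3 dB SPL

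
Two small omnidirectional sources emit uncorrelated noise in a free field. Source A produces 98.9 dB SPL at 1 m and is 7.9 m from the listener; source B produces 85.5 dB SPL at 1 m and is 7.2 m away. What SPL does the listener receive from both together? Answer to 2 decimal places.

81.18 dB SPL

At the listener: L_A = 98.9 − 20·log₁₀(7.9) = 80.947 dB; L_B = 85.5 − 20·log₁₀(7.2) = 68.353 dB.
Combined: 10·log₁₀(10^(80.947/10)+10^(68.353/10)) = 81.18 dB SPL.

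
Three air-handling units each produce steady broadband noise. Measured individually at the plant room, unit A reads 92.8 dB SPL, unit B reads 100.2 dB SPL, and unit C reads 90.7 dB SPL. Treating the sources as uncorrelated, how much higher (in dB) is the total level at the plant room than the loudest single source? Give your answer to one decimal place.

1.1 dB

Incoherent sources sum as intensities:
L_total = 10·log₁₀(10^(92.8/10) + 10^(100.2/10) + 10^(90.7/10)) = 101.32 dB SPL.
Excess over the loudest (100.2 dB): 101.32 − 100.2 = 1.1 dB.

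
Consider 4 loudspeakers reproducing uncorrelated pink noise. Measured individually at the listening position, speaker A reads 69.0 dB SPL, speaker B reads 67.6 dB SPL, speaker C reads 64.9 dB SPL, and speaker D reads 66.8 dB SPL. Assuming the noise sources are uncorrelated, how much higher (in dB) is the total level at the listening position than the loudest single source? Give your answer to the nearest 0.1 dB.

4.3 dB

Add the sources as powers (linear), then convert back to dB:
L_total = 10·log₁₀(10^(69.0/10) + 10^(67.6/10) + 10^(64.9/10) + 10^(66.8/10)) = 73.34 dB SPL.
Excess over the loudest (69.0 dB): 73.34 − 69.0 = 4.3 dB.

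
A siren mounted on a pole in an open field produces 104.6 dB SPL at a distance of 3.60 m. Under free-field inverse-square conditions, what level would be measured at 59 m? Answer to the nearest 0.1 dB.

80.3 dB SPL

For a point source in a free field, ΔL = −20·log₁₀(d₂/d₁).
ΔL = −20·log₁₀(59/3.60) = -24.29 dB, so L₂ = 104.6 + (-24.29) = 80.3 dB SPL.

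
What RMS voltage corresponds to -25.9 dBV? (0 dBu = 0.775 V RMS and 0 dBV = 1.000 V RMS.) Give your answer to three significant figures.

V = 1.000 V × 10^(-25.9/20).
= 1.000 × 0.05070 = 0.0507 V.

0.0507 V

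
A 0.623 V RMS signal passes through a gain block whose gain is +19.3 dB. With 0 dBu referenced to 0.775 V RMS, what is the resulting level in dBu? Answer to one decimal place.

+17.4 dBu

Input level: 20·log₁₀(0.623/0.775) = -1.90 dBu.
Output: -1.90 + 19.3 = +17.4 dBu.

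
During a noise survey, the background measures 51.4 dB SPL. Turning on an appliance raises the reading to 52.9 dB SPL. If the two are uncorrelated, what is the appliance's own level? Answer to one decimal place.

47.6 dB SPL

Subtract intensities: L_src = 10·log₁₀(10^(L_total/10) − 10^(L_bg/10)).
L_src = 10·log₁₀(10^(52.9/10) − 10^(51.4/10)) = 10·log₁₀(56950) = 47.6 dB SPL.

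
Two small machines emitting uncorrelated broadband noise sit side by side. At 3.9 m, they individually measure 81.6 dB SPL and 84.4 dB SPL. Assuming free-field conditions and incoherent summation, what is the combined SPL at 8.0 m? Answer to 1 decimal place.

Combined at 3.9 m: 10·log₁₀(10^(81.6/10)+10^(84.4/10)) = 86.23 dB SPL.
Then apply −20·log₁₀(8.0/3.9) = -6.24 dB → 80.0 dB SPL.

80.0 dB SPL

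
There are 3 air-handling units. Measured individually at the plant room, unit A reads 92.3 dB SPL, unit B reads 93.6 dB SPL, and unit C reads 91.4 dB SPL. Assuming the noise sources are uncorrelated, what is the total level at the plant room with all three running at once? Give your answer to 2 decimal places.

Add the sources as powers (linear), then convert back to dB:
L_total = 10·log₁₀(10^(92.3/10) + 10^(93.6/10) + 10^(91.4/10)) = 10·log₁₀(5369000000) = 97.30 dB SPL.

97.30 dB SPL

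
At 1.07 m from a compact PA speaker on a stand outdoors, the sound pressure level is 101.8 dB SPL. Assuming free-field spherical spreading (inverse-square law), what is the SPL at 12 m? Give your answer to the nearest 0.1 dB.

Free-field point source: level drops by 20·log₁₀ of the distance ratio.
ΔL = −20·log₁₀(12/1.07) = -21.00 dB, so L₂ = 101.8 + (-21.00) = 80.8 dB SPL.

80.8 dB SPL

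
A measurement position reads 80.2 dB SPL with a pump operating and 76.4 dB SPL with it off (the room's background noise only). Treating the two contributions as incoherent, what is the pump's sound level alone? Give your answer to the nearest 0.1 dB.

77.9 dB SPL

Subtract intensities: L_src = 10·log₁₀(10^(L_total/10) − 10^(L_bg/10)).
L_src = 10·log₁₀(10^(80.2/10) − 10^(76.4/10)) = 10·log₁₀(61060000) = 77.9 dB SPL.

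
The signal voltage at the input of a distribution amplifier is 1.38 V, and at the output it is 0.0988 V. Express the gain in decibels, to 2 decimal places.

Voltage ratio → dB uses the 20·log₁₀ form:
20·log₁₀(0.0988/1.38) = 20·log₁₀(0.07159) = -22.90 dB.

-22.90 dB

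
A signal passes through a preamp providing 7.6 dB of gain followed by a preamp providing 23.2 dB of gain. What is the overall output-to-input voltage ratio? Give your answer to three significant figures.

Net gain = 7.6 + 23.2 = 30.8 dB.
Voltage ratio = 10^(30.8/20) = 34.7.

34.7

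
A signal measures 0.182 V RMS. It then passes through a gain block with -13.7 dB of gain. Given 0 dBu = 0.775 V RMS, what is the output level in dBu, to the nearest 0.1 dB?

Input level: 20·log₁₀(0.182/0.775) = -12.58 dBu.
Output: -12.58 − 13.7 = -26.3 dBu.

-26.3 dBu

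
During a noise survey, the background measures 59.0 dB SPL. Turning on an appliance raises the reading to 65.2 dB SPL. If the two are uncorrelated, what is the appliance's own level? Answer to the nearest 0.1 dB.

Subtract intensities: L_src = 10·log₁₀(10^(L_total/10) − 10^(L_bg/10)).
L_src = 10·log₁₀(10^(65.2/10) − 10^(59.0/10)) = 10·log₁₀(2517000) = 64.0 dB SPL.

64.0 dB SPL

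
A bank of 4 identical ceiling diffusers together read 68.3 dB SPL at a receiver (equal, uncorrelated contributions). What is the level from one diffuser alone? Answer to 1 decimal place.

62.3 dB SPL

4 equal incoherent sources add 10·log₁₀(4) = 6.02 dB over one source.
L_one = 68.3 − 6.02 = 62.3 dB SPL.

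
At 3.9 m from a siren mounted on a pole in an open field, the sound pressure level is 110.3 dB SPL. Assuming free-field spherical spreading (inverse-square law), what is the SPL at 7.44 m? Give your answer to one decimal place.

104.7 dB SPL

Inverse-square spreading gives ΔL = −20·log₁₀(d₂/d₁).
ΔL = −20·log₁₀(7.44/3.9) = -5.61 dB, so L₂ = 110.3 + (-5.61) = 104.7 dB SPL.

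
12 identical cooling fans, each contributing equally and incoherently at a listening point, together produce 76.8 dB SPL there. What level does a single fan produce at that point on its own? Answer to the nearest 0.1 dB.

12 equal incoherent sources add 10·log₁₀(12) = 10.79 dB over one source.
L_one = 76.8 − 10.79 = 66.0 dB SPL.

66.0 dB SPL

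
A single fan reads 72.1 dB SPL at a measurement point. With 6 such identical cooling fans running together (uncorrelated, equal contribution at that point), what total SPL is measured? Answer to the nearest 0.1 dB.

6 equal incoherent sources raise the level by 10·log₁₀(6) = 7.78 dB.
L_total = 72.1 + 7.78 = 79.9 dB SPL.

79.9 dB SPL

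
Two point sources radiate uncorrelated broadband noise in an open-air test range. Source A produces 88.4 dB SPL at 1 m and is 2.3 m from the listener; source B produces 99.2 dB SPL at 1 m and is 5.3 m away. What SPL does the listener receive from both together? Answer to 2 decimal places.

86.30 dB SPL

At the listener: L_A = 88.4 − 20·log₁₀(2.3) = 81.165 dB; L_B = 99.2 − 20·log₁₀(5.3) = 84.714 dB.
Combined: 10·log₁₀(10^(81.165/10)+10^(84.714/10)) = 86.30 dB SPL.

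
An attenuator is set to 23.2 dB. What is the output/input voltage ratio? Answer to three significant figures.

0.0692

Voltage ratio = 10^(dB/20).
10^(-23.2/20) = 10^(-1.160) = 0.0692.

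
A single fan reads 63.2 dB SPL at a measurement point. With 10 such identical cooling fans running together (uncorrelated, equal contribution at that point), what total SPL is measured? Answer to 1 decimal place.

10 equal incoherent sources raise the level by 10·log₁₀(10) = 10.00 dB.
L_total = 63.2 + 10.00 = 73.2 dB SPL.

73.2 dB SPL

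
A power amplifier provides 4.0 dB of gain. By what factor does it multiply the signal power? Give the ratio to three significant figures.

Power ratio = 10^(dB/10).
10^(4.0/10) = 10^(0.4000) = 2.51.

2.51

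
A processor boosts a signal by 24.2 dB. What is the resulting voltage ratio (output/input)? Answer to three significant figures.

Voltage ratio = 10^(dB/20).
10^(24.2/20) = 10^(1.210) = 16.2.

16.2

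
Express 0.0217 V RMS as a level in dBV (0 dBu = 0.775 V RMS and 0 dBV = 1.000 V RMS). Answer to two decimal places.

-33.27 dBV

dBV = 20·log₁₀(V / 1.000 V).
20·log₁₀(0.0217/1.000) = -33.27 dBV.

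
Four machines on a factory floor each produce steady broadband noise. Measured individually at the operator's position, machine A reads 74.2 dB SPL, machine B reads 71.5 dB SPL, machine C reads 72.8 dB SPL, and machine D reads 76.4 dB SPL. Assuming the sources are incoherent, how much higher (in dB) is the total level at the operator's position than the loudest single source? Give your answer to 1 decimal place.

Incoherent sources sum as intensities:
L_total = 10·log₁₀(10^(74.2/10) + 10^(71.5/10) + 10^(72.8/10) + 10^(76.4/10)) = 80.13 dB SPL.
Excess over the loudest (76.4 dB): 80.13 − 76.4 = 3.7 dB.

3.7 dB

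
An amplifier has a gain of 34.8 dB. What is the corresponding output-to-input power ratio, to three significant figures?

3020

Power ratio = 10^(dB/10).
10^(34.8/10) = 10^(3.480) = 3020.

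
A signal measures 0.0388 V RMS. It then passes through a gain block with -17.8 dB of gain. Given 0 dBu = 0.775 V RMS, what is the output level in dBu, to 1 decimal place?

-43.8 dBu

Input level: 20·log₁₀(0.0388/0.775) = -26.01 dBu.
Output: -26.01 − 17.8 = -43.8 dBu.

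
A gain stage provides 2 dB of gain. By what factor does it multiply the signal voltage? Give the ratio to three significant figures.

Voltage ratio = 10^(dB/20).
10^(2/20) = 10^(0.1000) = 1.26.

1.26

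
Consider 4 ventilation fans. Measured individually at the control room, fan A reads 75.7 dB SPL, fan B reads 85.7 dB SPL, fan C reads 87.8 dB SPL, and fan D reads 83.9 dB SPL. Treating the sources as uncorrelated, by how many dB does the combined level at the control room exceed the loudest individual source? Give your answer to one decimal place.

3.2 dB

Incoherent sources sum as intensities:
L_total = 10·log₁₀(10^(75.7/10) + 10^(85.7/10) + 10^(87.8/10) + 10^(83.9/10)) = 90.99 dB SPL.
Excess over the loudest (87.8 dB): 90.99 − 87.8 = 3.2 dB.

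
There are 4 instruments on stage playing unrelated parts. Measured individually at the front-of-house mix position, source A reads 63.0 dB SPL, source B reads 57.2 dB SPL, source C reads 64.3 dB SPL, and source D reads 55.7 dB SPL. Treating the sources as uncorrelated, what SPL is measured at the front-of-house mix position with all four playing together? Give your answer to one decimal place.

67.5 dB SPL

Add the sources as powers (linear), then convert back to dB:
L_total = 10·log₁₀(10^(63.0/10) + 10^(57.2/10) + 10^(64.3/10) + 10^(55.7/10)) = 10·log₁₀(5583000) = 67.5 dB SPL.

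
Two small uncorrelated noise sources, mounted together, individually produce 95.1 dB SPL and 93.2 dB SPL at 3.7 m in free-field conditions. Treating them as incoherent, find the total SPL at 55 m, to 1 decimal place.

Combined at 3.7 m: 10·log₁₀(10^(95.1/10)+10^(93.2/10)) = 97.26 dB SPL.
Then apply −20·log₁₀(55/3.7) = -23.44 dB → 73.8 dB SPL.

73.8 dB SPL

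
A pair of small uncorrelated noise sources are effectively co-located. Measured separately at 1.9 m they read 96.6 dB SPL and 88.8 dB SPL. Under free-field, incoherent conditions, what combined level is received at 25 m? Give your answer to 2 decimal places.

74.88 dB SPL

Combined at 1.9 m: 10·log₁₀(10^(96.6/10)+10^(88.8/10)) = 97.267 dB SPL.
Then apply −20·log₁₀(25/1.9) = -22.384 dB → 74.88 dB SPL.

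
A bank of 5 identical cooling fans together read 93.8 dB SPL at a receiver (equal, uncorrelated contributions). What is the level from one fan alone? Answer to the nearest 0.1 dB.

86.8 dB SPL

5 equal incoherent sources add 10·log₁₀(5) = 6.99 dB over one source.
L_one = 93.8 − 6.99 = 86.8 dB SPL.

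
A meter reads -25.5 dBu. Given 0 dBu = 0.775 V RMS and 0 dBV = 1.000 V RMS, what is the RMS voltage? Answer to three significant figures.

0.0411 V

V = 0.775 V × 10^(-25.5/20).
= 0.775 × 0.05309 = 0.0411 V.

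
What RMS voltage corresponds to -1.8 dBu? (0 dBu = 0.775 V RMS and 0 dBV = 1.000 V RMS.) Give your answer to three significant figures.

0.630 V

V = 0.775 V × 10^(-1.8/20).
= 0.775 × 0.8128 = 0.630 V.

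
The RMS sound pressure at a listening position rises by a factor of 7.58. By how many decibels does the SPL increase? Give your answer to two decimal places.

17.59 dB

SPL change from a pressure ratio uses the 20·log₁₀ form:
20·log₁₀(7.58) = 17.59 dB.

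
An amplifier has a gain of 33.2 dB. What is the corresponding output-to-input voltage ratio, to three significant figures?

Voltage ratio = 10^(dB/20).
10^(33.2/20) = 10^(1.660) = 45.7.

45.7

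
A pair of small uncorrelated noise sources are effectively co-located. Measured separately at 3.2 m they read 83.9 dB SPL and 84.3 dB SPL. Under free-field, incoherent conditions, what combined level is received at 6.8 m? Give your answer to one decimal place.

80.6 dB SPL

Combined at 3.2 m: 10·log₁₀(10^(83.9/10)+10^(84.3/10)) = 87.11 dB SPL.
Then apply −20·log₁₀(6.8/3.2) = -6.55 dB → 80.6 dB SPL.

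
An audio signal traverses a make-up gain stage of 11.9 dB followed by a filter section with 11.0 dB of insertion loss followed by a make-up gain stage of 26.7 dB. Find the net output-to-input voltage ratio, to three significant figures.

Net gain = 11.9 + (−11.0) + 26.7 = 27.6 dB.
Voltage ratio = 10^(27.6/20) = 24.0.

24.0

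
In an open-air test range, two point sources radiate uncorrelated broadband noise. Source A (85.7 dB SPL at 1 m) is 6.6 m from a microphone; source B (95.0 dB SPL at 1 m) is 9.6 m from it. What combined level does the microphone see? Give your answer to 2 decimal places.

76.32 dB SPL

At the listener: L_A = 85.7 − 20·log₁₀(6.6) = 69.309 dB; L_B = 95.0 − 20·log₁₀(9.6) = 75.355 dB.
Combined: 10·log₁₀(10^(69.309/10)+10^(75.355/10)) = 76.32 dB SPL.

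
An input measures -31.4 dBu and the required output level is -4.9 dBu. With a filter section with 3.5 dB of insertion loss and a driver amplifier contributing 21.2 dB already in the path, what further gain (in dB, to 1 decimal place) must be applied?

8.8 dB

The required make-up gain is the shortfall in the dB sum.
G = -4.9 − (-31.4) + 3.5 − 21.2 = 8.8 dB.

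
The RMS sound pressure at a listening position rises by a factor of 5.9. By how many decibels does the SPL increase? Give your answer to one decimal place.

SPL change from a pressure ratio uses the 20·log₁₀ form:
20·log₁₀(5.9) = 15.4 dB.

15.4 dB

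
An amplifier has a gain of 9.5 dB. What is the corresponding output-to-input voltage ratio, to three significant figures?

Voltage ratio = 10^(dB/20).
10^(9.5/20) = 10^(0.4750) = 2.99.

2.99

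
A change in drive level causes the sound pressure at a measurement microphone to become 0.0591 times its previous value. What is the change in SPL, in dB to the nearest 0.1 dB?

-24.6 dB

SPL change from a pressure ratio uses the 20·log₁₀ form:
20·log₁₀(0.0591) = -24.6 dB.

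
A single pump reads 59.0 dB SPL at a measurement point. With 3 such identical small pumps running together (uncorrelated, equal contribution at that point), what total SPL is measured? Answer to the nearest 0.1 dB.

63.8 dB SPL

3 equal incoherent sources raise the level by 10·log₁₀(3) = 4.77 dB.
L_total = 59.0 + 4.77 = 63.8 dB SPL.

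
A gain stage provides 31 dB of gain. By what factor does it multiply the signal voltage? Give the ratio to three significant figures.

35.5

Voltage ratio = 10^(dB/20).
10^(31/20) = 10^(1.550) = 35.5.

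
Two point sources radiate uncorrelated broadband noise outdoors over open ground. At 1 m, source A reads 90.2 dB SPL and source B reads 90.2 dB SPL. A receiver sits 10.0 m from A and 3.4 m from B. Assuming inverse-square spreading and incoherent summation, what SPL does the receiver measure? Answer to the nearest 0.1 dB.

At the listener: L_A = 90.2 − 20·log₁₀(10.0) = 70.20 dB; L_B = 90.2 − 20·log₁₀(3.4) = 79.57 dB.
Combined: 10·log₁₀(10^(70.20/10)+10^(79.57/10)) = 80.0 dB SPL.

80.0 dB SPL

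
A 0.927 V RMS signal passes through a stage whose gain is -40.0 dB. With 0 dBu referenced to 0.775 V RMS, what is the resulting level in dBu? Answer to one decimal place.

Input level: 20·log₁₀(0.927/0.775) = 1.56 dBu.
Output: 1.56 − 40.0 = -38.4 dBu.

-38.4 dBu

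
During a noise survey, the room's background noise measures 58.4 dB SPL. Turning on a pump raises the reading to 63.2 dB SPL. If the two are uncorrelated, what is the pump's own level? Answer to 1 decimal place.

61.5 dB SPL

Remove the background by subtracting linear intensities:
L_src = 10·log₁₀(10^(63.2/10) − 10^(58.4/10)) = 10·log₁₀(1397000) = 61.5 dB SPL.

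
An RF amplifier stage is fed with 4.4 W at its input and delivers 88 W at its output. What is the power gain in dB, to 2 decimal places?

13.01 dB

For a power ratio, dB = 10·log₁₀(P₂/P₁).
10·log₁₀(88/4.4) = 10·log₁₀(20.00) = 13.01 dB.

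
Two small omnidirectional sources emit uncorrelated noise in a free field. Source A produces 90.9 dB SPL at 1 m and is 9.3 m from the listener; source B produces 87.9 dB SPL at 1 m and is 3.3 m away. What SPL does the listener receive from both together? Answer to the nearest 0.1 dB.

78.5 dB SPL

At the listener: L_A = 90.9 − 20·log₁₀(9.3) = 71.53 dB; L_B = 87.9 − 20·log₁₀(3.3) = 77.53 dB.
Combined: 10·log₁₀(10^(71.53/10)+10^(77.53/10)) = 78.5 dB SPL.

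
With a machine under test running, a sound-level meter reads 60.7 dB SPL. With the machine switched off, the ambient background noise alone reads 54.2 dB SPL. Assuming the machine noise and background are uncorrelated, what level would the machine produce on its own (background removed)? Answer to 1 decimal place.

Subtract intensities: L_src = 10·log₁₀(10^(L_total/10) − 10^(L_bg/10)).
L_src = 10·log₁₀(10^(60.7/10) − 10^(54.2/10)) = 10·log₁₀(911900) = 59.6 dB SPL.

59.6 dB SPL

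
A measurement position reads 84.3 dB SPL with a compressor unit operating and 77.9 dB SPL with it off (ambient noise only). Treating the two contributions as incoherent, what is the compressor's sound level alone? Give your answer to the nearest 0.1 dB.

Remove the background by subtracting linear intensities:
L_src = 10·log₁₀(10^(84.3/10) − 10^(77.9/10)) = 10·log₁₀(207500000) = 83.2 dB SPL.

83.2 dB SPL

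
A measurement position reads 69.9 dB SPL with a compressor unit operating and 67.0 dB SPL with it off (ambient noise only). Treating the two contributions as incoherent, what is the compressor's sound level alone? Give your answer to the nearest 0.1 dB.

Background correction is a power subtraction:
L_src = 10·log₁₀(10^(69.9/10) − 10^(67.0/10)) = 10·log₁₀(4760000) = 66.8 dB SPL.

66.8 dB SPL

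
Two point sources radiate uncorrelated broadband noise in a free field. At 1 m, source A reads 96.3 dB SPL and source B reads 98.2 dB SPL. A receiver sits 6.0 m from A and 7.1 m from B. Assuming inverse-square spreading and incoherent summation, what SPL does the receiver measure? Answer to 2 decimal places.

83.97 dB SPL

At the listener: L_A = 96.3 − 20·log₁₀(6.0) = 80.737 dB; L_B = 98.2 − 20·log₁₀(7.1) = 81.175 dB.
Combined: 10·log₁₀(10^(80.737/10)+10^(81.175/10)) = 83.97 dB SPL.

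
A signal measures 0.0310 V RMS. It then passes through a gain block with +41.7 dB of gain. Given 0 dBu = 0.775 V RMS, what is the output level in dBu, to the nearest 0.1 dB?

Input level: 20·log₁₀(0.0310/0.775) = -27.96 dBu.
Output: -27.96 + 41.7 = +13.7 dBu.

+13.7 dBu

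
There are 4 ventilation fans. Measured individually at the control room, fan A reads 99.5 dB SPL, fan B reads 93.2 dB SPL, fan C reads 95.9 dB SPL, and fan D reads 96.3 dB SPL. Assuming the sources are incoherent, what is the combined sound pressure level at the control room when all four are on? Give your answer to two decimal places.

Add the sources as powers (linear), then convert back to dB:
L_total = 10·log₁₀(10^(99.5/10) + 10^(93.2/10) + 10^(95.9/10) + 10^(96.3/10)) = 10·log₁₀(19158000000) = 102.82 dB SPL.

102.82 dB SPL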